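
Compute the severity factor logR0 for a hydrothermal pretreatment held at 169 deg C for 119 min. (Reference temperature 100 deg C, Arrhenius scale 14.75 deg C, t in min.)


logR0 = log10(t * exp((T - 100) / 14.75))
= log10(119 * exp((169 - 100) / 14.75))
= 4.1072

4.1072


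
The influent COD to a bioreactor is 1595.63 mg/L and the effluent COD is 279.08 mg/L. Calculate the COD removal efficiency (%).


eta = (COD_in - COD_out) / COD_in * 100
= (1595.63 - 279.08) / 1595.63 * 100
= 82.5097%

82.5097%


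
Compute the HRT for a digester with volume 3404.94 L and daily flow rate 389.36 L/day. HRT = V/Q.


HRT = V / Q
= 3404.94 / 389.36
= 8.7450 days

8.7450 days


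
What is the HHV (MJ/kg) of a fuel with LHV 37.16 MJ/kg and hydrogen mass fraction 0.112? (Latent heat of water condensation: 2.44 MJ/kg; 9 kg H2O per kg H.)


HHV = LHV + H_frac * 9 * 2.44
= 37.16 + 0.112 * 9 * 2.44
= 39.6195 MJ/kg

39.6195 MJ/kg


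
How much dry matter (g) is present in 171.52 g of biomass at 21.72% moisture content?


Wd = Ww * (1 - MC/100)
= 171.52 * (1 - 21.72/100)
= 134.2659 g

134.2659 g


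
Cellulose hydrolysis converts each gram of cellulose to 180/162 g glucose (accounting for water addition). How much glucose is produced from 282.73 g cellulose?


glucose = cellulose * 180/162
= 282.73 * 180/162
= 314.1444 g

314.1444 g


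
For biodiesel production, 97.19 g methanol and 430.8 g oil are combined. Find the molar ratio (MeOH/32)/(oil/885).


Molar ratio = n_MeOH / n_oil = (MeOH/32) / (oil/885) = (MeOH * 885) / (32 * oil)
= (97.19 * 885) / (32 * 430.8)
= 6.2393

6.2393


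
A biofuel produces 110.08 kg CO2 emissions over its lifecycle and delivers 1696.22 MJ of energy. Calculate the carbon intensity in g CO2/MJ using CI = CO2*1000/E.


CI = CO2 * 1000 / E
= 110.08 * 1000 / 1696.22
= 64.8972 g CO2/MJ

64.8972 g CO2/MJ


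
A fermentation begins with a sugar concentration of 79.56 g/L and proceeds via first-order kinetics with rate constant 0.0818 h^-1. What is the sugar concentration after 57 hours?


S = S0 * exp(-k * t)
S = 79.56 * exp(-0.0818 * 57)
S = 0.7512 g/L

0.7512 g/L


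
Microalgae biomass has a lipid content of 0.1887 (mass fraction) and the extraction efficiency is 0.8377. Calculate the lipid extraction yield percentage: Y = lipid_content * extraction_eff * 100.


Y = lipid_content * extraction_eff * 100
= 0.1887 * 0.8377 * 100
= 15.8074%

15.8074%


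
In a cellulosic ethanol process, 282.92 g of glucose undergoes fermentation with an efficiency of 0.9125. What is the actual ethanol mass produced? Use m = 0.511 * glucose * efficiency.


Actual ethanol: m = 0.511 * 282.92 * 0.9125
m = 131.9221 g

131.9221 g


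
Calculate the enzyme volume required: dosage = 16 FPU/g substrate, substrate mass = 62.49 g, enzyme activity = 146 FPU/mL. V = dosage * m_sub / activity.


V = dosage * m_sub / activity
V = 16 * 62.49 / 146
V = 6.8482 mL

6.8482 mL


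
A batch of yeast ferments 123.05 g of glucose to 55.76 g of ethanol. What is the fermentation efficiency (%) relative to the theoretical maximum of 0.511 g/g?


Fermentation efficiency = (actual / (0.511 * glucose)) * 100
= (55.76 / (0.511 * 123.05)) * 100
= 88.6789%

88.6789%


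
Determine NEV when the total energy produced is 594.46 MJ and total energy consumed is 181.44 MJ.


NEV = E_out - E_in
= 594.46 - 181.44
= 413.0200 MJ

413.0200 MJ


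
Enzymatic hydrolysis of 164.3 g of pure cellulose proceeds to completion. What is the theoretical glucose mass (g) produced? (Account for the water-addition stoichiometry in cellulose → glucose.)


glucose = cellulose * 180/162
= 164.3 * 180/162
= 182.5556 g

182.5556 g


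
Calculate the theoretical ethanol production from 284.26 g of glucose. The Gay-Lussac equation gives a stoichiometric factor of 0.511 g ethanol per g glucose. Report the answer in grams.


Theoretical ethanol yield: m_EtOH = 0.511 * m_glucose
m_EtOH = 0.511 * 284.26 = 145.2569 g

145.2569 g


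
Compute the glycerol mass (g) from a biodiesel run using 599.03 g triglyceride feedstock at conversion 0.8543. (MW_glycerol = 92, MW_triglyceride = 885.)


glycerol = oil * conv * (92/885)
= 599.03 * 0.8543 * 92 / 885
= 53.1990 g

53.1990 g


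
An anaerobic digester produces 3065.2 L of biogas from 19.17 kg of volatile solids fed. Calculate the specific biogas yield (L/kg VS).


Y = V / VS
= 3065.2 / 19.17
= 159.8957 L/kg VS

159.8957 L/kg VS


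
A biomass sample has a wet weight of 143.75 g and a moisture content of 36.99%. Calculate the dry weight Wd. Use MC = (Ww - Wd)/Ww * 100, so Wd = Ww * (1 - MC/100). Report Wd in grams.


Wd = Ww * (1 - MC/100)
= 143.75 * (1 - 36.99/100)
= 90.5769 g

90.5769 g


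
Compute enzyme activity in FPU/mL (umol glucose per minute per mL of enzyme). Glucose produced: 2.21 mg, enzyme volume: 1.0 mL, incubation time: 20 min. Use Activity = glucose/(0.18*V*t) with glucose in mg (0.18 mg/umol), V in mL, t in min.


Activity = glucose_mg / (0.18 mg/umol * V_mL * t_min)
= 2.21 / (0.18 * 1.0 * 20)
= 0.6139 FPU/mL

0.6139 FPU/mL


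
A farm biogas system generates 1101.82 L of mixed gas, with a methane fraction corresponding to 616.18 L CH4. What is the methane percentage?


CH4% = V_CH4 / V_total * 100
= 616.18 / 1101.82 * 100
= 55.9238%

55.9238%


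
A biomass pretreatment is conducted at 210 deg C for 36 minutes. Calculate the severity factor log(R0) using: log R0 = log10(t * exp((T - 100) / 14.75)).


logR0 = log10(t * exp((T - 100) / 14.75))
= log10(36 * exp((210 - 100) / 14.75))
= 4.7951

4.7951


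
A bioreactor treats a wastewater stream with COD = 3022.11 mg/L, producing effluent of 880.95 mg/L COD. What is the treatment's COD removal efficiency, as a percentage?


eta = (COD_in - COD_out) / COD_in * 100
= (3022.11 - 880.95) / 3022.11 * 100
= 70.8498%

70.8498%


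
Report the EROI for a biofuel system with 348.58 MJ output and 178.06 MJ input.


EROI = E_out / E_in
= 348.58 / 178.06
= 1.9577

1.9577


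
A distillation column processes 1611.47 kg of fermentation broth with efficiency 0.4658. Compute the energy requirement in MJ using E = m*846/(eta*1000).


E = m * 846 / (eta * 1000)
= 1611.47 * 846 / (0.4658 * 1000)
= 2926.8004 MJ

2926.8004 MJ


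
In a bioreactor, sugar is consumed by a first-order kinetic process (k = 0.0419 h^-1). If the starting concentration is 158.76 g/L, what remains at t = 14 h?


S = S0 * exp(-k * t)
S = 158.76 * exp(-0.0419 * 14)
S = 88.3047 g/L

88.3047 g/L


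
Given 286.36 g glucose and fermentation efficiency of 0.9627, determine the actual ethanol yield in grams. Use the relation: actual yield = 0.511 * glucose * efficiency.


Actual ethanol: m = 0.511 * 286.36 * 0.9627
m = 140.8719 g

140.8719 g


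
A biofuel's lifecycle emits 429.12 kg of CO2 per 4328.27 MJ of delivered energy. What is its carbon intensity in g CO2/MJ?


CI = CO2 * 1000 / E
= 429.12 * 1000 / 4328.27
= 99.1435 g CO2/MJ

99.1435 g CO2/MJ


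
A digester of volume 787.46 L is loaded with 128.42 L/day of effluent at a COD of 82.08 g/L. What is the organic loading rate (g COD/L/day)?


OLR = Q * S / V
= 128.42 * 82.08 / 787.46
= 13.3857 g/L/day

13.3857 g/L/day


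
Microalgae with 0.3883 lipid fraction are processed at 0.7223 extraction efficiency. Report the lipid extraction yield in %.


Y = lipid_content * extraction_eff * 100
= 0.3883 * 0.7223 * 100
= 28.0469%

28.0469%


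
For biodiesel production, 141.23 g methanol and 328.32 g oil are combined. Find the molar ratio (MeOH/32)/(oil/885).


Molar ratio = n_MeOH / n_oil = (MeOH/32) / (oil/885) = (MeOH * 885) / (32 * oil)
= (141.23 * 885) / (32 * 328.32)
= 11.8966

11.8966


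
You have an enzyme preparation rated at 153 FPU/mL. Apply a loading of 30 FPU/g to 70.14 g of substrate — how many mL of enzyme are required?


V = dosage * m_sub / activity
V = 30 * 70.14 / 153
V = 13.7529 mL

13.7529 mL


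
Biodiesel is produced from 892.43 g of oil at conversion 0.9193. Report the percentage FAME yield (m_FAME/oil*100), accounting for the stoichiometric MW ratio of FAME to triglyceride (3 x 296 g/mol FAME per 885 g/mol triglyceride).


m_FAME = oil * conv * (3 * 296 / 885) = oil * conv * (888/885)
= 892.43 * 0.9193 * 888 / 885
= 823.1920 g
Y = m_FAME / oil * 100 = conv * (888/885) * 100
= 0.9193 * 888 / 885 * 100
= 92.24%

92.24%


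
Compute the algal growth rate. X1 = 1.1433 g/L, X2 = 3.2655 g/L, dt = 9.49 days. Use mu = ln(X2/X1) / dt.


mu = ln(X2/X1) / dt
= ln(3.2655/1.1433) / 9.49
= 0.1106 per day

0.1106 per day


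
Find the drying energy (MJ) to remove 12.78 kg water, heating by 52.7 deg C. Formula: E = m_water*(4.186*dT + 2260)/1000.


E = m_water * (4.186 * dT + 2260) / 1000
= 12.78 * (4.186 * 52.7 + 2260) / 1000
= 31.7021 MJ

31.7021 MJ


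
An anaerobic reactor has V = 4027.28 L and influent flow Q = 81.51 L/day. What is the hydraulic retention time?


HRT = V / Q
= 4027.28 / 81.51
= 49.4084 days

49.4084 days


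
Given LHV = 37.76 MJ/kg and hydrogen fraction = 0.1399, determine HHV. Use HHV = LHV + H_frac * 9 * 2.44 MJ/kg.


HHV = LHV + H_frac * 9 * 2.44
= 37.76 + 0.1399 * 9 * 2.44
= 40.8322 MJ/kg

40.8322 MJ/kg


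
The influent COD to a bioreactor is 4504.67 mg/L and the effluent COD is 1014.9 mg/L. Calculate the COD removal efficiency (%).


eta = (COD_in - COD_out) / COD_in * 100
= (4504.67 - 1014.9) / 4504.67 * 100
= 77.4700%

77.4700%


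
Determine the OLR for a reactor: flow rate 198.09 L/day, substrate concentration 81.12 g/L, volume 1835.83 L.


OLR = Q * S / V
= 198.09 * 81.12 / 1835.83
= 8.7530 g/L/day

8.7530 g/L/day


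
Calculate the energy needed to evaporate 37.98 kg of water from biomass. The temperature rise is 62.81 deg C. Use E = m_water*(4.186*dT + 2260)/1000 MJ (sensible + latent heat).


E = m_water * (4.186 * dT + 2260) / 1000
= 37.98 * (4.186 * 62.81 + 2260) / 1000
= 95.8206 MJ

95.8206 MJ


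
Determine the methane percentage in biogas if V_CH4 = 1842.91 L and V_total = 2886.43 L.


CH4% = V_CH4 / V_total * 100
= 1842.91 / 2886.43 * 100
= 63.8474%

63.8474%


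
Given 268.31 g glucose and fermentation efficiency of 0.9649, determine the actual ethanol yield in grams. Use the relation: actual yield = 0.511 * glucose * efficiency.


Actual ethanol: m = 0.511 * 268.31 * 0.9649
m = 132.2940 g

132.2940 g


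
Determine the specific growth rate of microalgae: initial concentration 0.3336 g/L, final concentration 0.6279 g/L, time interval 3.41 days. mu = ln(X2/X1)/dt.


mu = ln(X2/X1) / dt
= ln(0.6279/0.3336) / 3.41
= 0.1855 per day

0.1855 per day


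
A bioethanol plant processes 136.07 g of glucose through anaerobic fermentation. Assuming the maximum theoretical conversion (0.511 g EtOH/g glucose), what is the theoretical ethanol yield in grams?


Theoretical ethanol yield: m_EtOH = 0.511 * m_glucose
m_EtOH = 0.511 * 136.07 = 69.5318 g

69.5318 g


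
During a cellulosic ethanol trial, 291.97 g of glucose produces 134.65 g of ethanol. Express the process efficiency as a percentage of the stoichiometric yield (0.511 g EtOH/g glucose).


Fermentation efficiency = (actual / (0.511 * glucose)) * 100
= (134.65 / (0.511 * 291.97)) * 100
= 90.2500%

90.2500%


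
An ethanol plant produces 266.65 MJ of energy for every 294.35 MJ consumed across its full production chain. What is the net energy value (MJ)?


NEV = E_out - E_in
= 266.65 - 294.35
= -27.7000 MJ

-27.7000 MJ


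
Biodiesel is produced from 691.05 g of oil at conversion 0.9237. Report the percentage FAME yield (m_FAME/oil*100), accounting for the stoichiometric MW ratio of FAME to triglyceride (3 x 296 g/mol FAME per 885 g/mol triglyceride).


m_FAME = oil * conv * (3 * 296 / 885) = oil * conv * (888/885)
= 691.05 * 0.9237 * 888 / 885
= 640.4867 g
Y = m_FAME / oil * 100 = conv * (888/885) * 100
= 0.9237 * 888 / 885 * 100
= 92.68%

92.68%


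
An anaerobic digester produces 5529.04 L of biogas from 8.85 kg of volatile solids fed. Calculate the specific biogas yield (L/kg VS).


Y = V / VS
= 5529.04 / 8.85
= 624.7503 L/kg VS

624.7503 L/kg VS


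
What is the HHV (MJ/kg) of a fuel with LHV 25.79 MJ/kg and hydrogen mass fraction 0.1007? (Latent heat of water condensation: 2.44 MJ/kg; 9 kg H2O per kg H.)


HHV = LHV + H_frac * 9 * 2.44
= 25.79 + 0.1007 * 9 * 2.44
= 28.0014 MJ/kg

28.0014 MJ/kg


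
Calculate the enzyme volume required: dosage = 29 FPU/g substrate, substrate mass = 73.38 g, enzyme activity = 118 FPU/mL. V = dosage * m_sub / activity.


V = dosage * m_sub / activity
V = 29 * 73.38 / 118
V = 18.0341 mL

18.0341 mL


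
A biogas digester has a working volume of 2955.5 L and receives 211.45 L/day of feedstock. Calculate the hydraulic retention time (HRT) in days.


HRT = V / Q
= 2955.5 / 211.45
= 13.9773 days

13.9773 days


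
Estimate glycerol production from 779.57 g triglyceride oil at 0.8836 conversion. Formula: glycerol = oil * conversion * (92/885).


glycerol = oil * conv * (92/885)
= 779.57 * 0.8836 * 92 / 885
= 71.6070 g

71.6070 g


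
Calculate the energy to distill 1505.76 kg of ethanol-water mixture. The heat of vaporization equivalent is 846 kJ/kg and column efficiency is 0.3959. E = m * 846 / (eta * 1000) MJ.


E = m * 846 / (eta * 1000)
= 1505.76 * 846 / (0.3959 * 1000)
= 3217.6635 MJ

3217.6635 MJ


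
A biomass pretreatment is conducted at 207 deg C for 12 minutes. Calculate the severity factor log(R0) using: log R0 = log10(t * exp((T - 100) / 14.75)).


logR0 = log10(t * exp((T - 100) / 14.75))
= log10(12 * exp((207 - 100) / 14.75))
= 4.2297

4.2297


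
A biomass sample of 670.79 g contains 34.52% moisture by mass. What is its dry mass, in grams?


Wd = Ww * (1 - MC/100)
= 670.79 * (1 - 34.52/100)
= 439.2333 g

439.2333 g


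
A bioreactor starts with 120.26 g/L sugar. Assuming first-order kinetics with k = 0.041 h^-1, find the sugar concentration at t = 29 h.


S = S0 * exp(-k * t)
S = 120.26 * exp(-0.041 * 29)
S = 36.6223 g/L

36.6223 g/L


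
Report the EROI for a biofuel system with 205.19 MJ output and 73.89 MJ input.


EROI = E_out / E_in
= 205.19 / 73.89
= 2.7770

2.7770


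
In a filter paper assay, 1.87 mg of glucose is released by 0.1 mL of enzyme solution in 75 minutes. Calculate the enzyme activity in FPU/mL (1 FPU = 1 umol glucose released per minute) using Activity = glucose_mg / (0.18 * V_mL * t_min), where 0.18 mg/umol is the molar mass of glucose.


Activity = glucose_mg / (0.18 mg/umol * V_mL * t_min)
= 1.87 / (0.18 * 0.1 * 75)
= 1.3852 FPU/mL

1.3852 FPU/mL


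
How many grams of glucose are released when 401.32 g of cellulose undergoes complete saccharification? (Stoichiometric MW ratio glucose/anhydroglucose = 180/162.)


glucose = cellulose * 180/162
= 401.32 * 180/162
= 445.9111 g

445.9111 g


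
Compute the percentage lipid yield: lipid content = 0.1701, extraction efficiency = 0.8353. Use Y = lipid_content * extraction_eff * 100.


Y = lipid_content * extraction_eff * 100
= 0.1701 * 0.8353 * 100
= 14.2085%

14.2085%


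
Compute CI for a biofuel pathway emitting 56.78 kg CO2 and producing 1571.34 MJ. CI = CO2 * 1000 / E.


CI = CO2 * 1000 / E
= 56.78 * 1000 / 1571.34
= 36.1348 g CO2/MJ

36.1348 g CO2/MJ


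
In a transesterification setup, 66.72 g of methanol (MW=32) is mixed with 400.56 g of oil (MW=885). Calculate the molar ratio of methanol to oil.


Molar ratio = n_MeOH / n_oil = (MeOH/32) / (oil/885) = (MeOH * 885) / (32 * oil)
= (66.72 * 885) / (32 * 400.56)
= 4.6066

4.6066


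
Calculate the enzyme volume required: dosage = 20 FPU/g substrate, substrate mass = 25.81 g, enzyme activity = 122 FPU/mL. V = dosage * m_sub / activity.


V = dosage * m_sub / activity
V = 20 * 25.81 / 122
V = 4.2311 mL

4.2311 mL


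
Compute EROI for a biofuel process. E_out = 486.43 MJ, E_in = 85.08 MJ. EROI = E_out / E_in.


EROI = E_out / E_in
= 486.43 / 85.08
= 5.7173

5.7173


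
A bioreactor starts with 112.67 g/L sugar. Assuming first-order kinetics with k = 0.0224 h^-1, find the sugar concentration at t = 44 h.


S = S0 * exp(-k * t)
S = 112.67 * exp(-0.0224 * 44)
S = 42.0502 g/L

42.0502 g/L


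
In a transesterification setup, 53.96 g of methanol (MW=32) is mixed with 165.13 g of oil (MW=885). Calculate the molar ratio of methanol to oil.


Molar ratio = n_MeOH / n_oil = (MeOH/32) / (oil/885) = (MeOH * 885) / (32 * oil)
= (53.96 * 885) / (32 * 165.13)
= 9.0373

9.0373


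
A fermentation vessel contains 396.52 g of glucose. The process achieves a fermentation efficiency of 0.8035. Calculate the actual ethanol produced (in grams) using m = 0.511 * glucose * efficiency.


Actual ethanol: m = 0.511 * 396.52 * 0.8035
m = 162.8066 g

162.8066 g


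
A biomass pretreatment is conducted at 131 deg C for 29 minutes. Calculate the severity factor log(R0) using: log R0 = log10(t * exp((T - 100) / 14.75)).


logR0 = log10(t * exp((T - 100) / 14.75))
= log10(29 * exp((131 - 100) / 14.75))
= 2.3752

2.3752


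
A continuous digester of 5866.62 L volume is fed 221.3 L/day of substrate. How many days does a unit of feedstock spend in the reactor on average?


HRT = V / Q
= 5866.62 / 221.3
= 26.5098 days

26.5098 days


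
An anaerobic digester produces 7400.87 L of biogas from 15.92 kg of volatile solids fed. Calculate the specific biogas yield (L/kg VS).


Y = V / VS
= 7400.87 / 15.92
= 464.8788 L/kg VS

464.8788 L/kg VS


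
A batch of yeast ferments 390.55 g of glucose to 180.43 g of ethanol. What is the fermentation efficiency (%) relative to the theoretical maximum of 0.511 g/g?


Fermentation efficiency = (actual / (0.511 * glucose)) * 100
= (180.43 / (0.511 * 390.55)) * 100
= 90.4089%

90.4089%


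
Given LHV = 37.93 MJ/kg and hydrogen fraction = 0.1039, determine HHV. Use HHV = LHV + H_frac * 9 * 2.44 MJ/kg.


HHV = LHV + H_frac * 9 * 2.44
= 37.93 + 0.1039 * 9 * 2.44
= 40.2116 MJ/kg

40.2116 MJ/kg


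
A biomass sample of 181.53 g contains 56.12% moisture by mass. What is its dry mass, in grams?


Wd = Ww * (1 - MC/100)
= 181.53 * (1 - 56.12/100)
= 79.6554 g

79.6554 g


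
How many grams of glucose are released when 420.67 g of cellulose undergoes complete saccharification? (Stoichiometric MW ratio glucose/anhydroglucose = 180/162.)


glucose = cellulose * 180/162
= 420.67 * 180/162
= 467.4111 g

467.4111 g


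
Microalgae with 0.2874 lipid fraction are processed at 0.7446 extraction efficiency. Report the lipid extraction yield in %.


Y = lipid_content * extraction_eff * 100
= 0.2874 * 0.7446 * 100
= 21.3998%

21.3998%


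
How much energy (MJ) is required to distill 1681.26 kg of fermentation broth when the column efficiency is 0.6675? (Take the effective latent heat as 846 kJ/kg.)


E = m * 846 / (eta * 1000)
= 1681.26 * 846 / (0.6675 * 1000)
= 2130.8554 MJ

2130.8554 MJ


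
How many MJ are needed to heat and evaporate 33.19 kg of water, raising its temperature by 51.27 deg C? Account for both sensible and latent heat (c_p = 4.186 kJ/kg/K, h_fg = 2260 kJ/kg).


E = m_water * (4.186 * dT + 2260) / 1000
= 33.19 * (4.186 * 51.27 + 2260) / 1000
= 82.1325 MJ

82.1325 MJ


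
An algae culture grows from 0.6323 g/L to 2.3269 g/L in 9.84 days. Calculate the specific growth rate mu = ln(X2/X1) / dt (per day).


mu = ln(X2/X1) / dt
= ln(2.3269/0.6323) / 9.84
= 0.1324 per day

0.1324 per day


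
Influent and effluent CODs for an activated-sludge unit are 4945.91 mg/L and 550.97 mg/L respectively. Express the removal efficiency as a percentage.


eta = (COD_in - COD_out) / COD_in * 100
= (4945.91 - 550.97) / 4945.91 * 100
= 88.8601%

88.8601%


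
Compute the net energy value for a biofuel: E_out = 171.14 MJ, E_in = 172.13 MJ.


NEV = E_out - E_in
= 171.14 - 172.13
= -0.9900 MJ

-0.9900 MJ


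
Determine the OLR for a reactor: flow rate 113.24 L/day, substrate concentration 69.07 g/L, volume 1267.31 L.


OLR = Q * S / V
= 113.24 * 69.07 / 1267.31
= 6.1717 g/L/day

6.1717 g/L/day


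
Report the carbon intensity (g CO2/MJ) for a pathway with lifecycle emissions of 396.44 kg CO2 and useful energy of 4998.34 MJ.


CI = CO2 * 1000 / E
= 396.44 * 1000 / 4998.34
= 79.3143 g CO2/MJ

79.3143 g CO2/MJ


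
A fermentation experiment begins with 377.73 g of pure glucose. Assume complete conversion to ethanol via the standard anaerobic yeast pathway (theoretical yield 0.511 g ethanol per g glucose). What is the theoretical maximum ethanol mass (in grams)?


Theoretical ethanol yield: m_EtOH = 0.511 * m_glucose
m_EtOH = 0.511 * 377.73 = 193.0200 g

193.0200 g


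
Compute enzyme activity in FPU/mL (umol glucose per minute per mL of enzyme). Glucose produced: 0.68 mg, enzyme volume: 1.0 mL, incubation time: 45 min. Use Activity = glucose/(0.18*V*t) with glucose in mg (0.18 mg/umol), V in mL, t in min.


Activity = glucose_mg / (0.18 mg/umol * V_mL * t_min)
= 0.68 / (0.18 * 1.0 * 45)
= 0.0840 FPU/mL

0.0840 FPU/mL


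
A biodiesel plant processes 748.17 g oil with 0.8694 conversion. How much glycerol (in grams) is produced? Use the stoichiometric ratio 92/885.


glycerol = oil * conv * (92/885)
= 748.17 * 0.8694 * 92 / 885
= 67.6183 g

67.6183 g


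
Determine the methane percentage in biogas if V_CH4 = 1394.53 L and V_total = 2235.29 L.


CH4% = V_CH4 / V_total * 100
= 1394.53 / 2235.29 * 100
= 62.3870%

62.3870%


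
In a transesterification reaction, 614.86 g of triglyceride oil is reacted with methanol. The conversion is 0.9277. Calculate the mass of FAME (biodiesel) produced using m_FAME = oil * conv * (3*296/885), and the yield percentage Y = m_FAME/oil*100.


m_FAME = oil * conv * (3 * 296 / 885) = oil * conv * (888/885)
= 614.86 * 0.9277 * 888 / 885
= 572.3392 g
Y = m_FAME / oil * 100 = conv * (888/885) * 100
= 0.9277 * 888 / 885 * 100
= 93.08%

572.3392 g FAME; Y = 93.08%


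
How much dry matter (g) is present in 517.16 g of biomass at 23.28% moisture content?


Wd = Ww * (1 - MC/100)
= 517.16 * (1 - 23.28/100)
= 396.7652 g

396.7652 g


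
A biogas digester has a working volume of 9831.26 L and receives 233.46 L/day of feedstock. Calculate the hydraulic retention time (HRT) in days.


HRT = V / Q
= 9831.26 / 233.46
= 42.1111 days

42.1111 days


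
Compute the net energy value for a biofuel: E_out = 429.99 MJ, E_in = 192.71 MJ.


NEV = E_out - E_in
= 429.99 - 192.71
= 237.2800 MJ

237.2800 MJ


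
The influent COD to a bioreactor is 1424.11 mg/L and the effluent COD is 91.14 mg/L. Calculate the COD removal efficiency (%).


eta = (COD_in - COD_out) / COD_in * 100
= (1424.11 - 91.14) / 1424.11 * 100
= 93.6002%

93.6002%


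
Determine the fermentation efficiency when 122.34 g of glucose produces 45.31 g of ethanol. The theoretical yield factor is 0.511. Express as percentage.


Fermentation efficiency = (actual / (0.511 * glucose)) * 100
= (45.31 / (0.511 * 122.34)) * 100
= 72.4777%

72.4777%


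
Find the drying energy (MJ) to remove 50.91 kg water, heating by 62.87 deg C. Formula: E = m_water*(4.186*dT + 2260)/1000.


E = m_water * (4.186 * dT + 2260) / 1000
= 50.91 * (4.186 * 62.87 + 2260) / 1000
= 128.4548 MJ

128.4548 MJ


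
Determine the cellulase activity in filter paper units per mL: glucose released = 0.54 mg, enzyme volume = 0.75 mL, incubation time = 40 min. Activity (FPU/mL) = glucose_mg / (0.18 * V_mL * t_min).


Activity = glucose_mg / (0.18 mg/umol * V_mL * t_min)
= 0.54 / (0.18 * 0.75 * 40)
= 0.1000 FPU/mL

0.1000 FPU/mL


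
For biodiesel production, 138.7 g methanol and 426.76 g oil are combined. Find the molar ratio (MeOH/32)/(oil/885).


Molar ratio = n_MeOH / n_oil = (MeOH/32) / (oil/885) = (MeOH * 885) / (32 * oil)
= (138.7 * 885) / (32 * 426.76)
= 8.9885

8.9885


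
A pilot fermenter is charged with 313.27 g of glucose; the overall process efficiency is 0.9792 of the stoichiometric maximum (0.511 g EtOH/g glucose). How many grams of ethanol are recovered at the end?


Actual ethanol: m = 0.511 * 313.27 * 0.9792
m = 156.7513 g

156.7513 g


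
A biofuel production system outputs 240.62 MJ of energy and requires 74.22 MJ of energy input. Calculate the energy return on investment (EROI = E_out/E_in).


EROI = E_out / E_in
= 240.62 / 74.22
= 3.2420

3.2420


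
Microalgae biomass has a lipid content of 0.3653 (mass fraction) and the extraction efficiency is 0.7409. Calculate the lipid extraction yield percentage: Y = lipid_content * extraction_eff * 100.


Y = lipid_content * extraction_eff * 100
= 0.3653 * 0.7409 * 100
= 27.0651%

27.0651%


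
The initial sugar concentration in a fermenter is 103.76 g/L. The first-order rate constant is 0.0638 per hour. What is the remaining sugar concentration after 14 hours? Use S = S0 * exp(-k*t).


S = S0 * exp(-k * t)
S = 103.76 * exp(-0.0638 * 14)
S = 42.4735 g/L

42.4735 g/L


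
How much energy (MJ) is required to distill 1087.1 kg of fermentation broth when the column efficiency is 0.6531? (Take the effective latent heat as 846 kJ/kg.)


E = m * 846 / (eta * 1000)
= 1087.1 * 846 / (0.6531 * 1000)
= 1408.1865 MJ

1408.1865 MJ


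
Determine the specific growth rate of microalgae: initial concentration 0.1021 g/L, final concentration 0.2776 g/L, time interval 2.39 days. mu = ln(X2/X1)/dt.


mu = ln(X2/X1) / dt
= ln(0.2776/0.1021) / 2.39
= 0.4185 per day

0.4185 per day


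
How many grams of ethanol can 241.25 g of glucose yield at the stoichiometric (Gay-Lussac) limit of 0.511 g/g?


Theoretical ethanol yield: m_EtOH = 0.511 * m_glucose
m_EtOH = 0.511 * 241.25 = 123.2788 g

123.2788 g


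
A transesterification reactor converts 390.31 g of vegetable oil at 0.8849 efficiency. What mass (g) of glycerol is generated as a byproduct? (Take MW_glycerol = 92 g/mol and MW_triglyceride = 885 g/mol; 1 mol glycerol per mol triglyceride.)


glycerol = oil * conv * (92/885)
= 390.31 * 0.8849 * 92 / 885
= 35.9045 g

35.9045 g


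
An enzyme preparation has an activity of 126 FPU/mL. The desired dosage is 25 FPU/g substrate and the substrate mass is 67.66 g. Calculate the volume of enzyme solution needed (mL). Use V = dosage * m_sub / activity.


V = dosage * m_sub / activity
V = 25 * 67.66 / 126
V = 13.4246 mL

13.4246 mL


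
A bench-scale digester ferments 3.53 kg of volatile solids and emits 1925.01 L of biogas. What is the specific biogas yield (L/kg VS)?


Y = V / VS
= 1925.01 / 3.53
= 545.3286 L/kg VS

545.3286 L/kg VS


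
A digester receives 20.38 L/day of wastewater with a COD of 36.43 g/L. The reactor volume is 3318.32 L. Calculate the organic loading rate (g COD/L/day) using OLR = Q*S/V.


OLR = Q * S / V
= 20.38 * 36.43 / 3318.32
= 0.2237 g/L/day

0.2237 g/L/day


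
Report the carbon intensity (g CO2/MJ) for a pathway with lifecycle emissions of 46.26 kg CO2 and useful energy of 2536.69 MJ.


CI = CO2 * 1000 / E
= 46.26 * 1000 / 2536.69
= 18.2364 g CO2/MJ

18.2364 g CO2/MJ


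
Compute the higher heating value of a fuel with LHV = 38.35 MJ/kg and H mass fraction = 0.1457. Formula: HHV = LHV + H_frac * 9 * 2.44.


HHV = LHV + H_frac * 9 * 2.44
= 38.35 + 0.1457 * 9 * 2.44
= 41.5496 MJ/kg

41.5496 MJ/kg


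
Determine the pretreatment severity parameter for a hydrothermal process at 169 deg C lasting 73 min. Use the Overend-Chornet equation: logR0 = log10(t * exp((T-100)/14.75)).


logR0 = log10(t * exp((T - 100) / 14.75))
= log10(73 * exp((169 - 100) / 14.75))
= 3.8949

3.8949


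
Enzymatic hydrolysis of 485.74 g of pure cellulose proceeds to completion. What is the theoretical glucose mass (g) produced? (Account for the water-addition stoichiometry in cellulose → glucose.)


glucose = cellulose * 180/162
= 485.74 * 180/162
= 539.7111 g

539.7111 g


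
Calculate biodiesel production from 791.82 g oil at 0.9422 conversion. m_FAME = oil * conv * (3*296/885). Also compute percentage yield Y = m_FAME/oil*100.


m_FAME = oil * conv * (3 * 296 / 885) = oil * conv * (888/885)
= 791.82 * 0.9422 * 888 / 885
= 748.5818 g
Y = m_FAME / oil * 100 = conv * (888/885) * 100
= 0.9422 * 888 / 885 * 100
= 94.54%

748.5818 g FAME; Y = 94.54%


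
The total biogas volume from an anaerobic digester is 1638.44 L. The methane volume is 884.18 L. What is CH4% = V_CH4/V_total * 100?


CH4% = V_CH4 / V_total * 100
= 884.18 / 1638.44 * 100
= 53.9647%

53.9647%


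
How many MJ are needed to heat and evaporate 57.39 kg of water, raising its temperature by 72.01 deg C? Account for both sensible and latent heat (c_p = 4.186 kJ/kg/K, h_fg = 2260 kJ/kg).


E = m_water * (4.186 * dT + 2260) / 1000
= 57.39 * (4.186 * 72.01 + 2260) / 1000
= 147.0007 MJ

147.0007 MJ


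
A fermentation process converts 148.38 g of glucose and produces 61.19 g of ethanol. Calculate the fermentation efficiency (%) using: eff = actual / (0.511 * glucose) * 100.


Fermentation efficiency = (actual / (0.511 * glucose)) * 100
= (61.19 / (0.511 * 148.38)) * 100
= 80.7020%

80.7020%


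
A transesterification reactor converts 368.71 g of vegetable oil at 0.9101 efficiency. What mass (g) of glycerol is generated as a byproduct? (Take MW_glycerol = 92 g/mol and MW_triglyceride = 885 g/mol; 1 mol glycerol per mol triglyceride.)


glycerol = oil * conv * (92/885)
= 368.71 * 0.9101 * 92 / 885
= 34.8834 g

34.8834 g


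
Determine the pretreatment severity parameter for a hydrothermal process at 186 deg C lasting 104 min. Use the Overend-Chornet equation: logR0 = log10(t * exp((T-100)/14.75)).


logR0 = log10(t * exp((T - 100) / 14.75))
= log10(104 * exp((186 - 100) / 14.75))
= 4.5492

4.5492


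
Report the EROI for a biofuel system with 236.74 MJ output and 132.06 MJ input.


EROI = E_out / E_in
= 236.74 / 132.06
= 1.7927

1.7927


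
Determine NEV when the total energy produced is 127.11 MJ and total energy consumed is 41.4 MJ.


NEV = E_out - E_in
= 127.11 - 41.4
= 85.7100 MJ

85.7100 MJ


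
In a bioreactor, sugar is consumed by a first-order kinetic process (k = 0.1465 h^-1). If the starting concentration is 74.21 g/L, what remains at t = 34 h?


S = S0 * exp(-k * t)
S = 74.21 * exp(-0.1465 * 34)
S = 0.5096 g/L

0.5096 g/L


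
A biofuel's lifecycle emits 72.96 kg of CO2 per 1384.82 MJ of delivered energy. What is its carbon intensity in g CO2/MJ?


CI = CO2 * 1000 / E
= 72.96 * 1000 / 1384.82
= 52.6855 g CO2/MJ

52.6855 g CO2/MJ


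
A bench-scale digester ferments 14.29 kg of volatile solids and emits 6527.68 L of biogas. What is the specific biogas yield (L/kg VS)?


Y = V / VS
= 6527.68 / 14.29
= 456.8006 L/kg VS

456.8006 L/kg VS


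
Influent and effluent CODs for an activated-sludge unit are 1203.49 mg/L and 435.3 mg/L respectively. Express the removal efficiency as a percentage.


eta = (COD_in - COD_out) / COD_in * 100
= (1203.49 - 435.3) / 1203.49 * 100
= 63.8302%

63.8302%


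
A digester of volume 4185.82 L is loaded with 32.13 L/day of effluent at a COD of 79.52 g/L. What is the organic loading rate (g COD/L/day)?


OLR = Q * S / V
= 32.13 * 79.52 / 4185.82
= 0.6104 g/L/day

0.6104 g/L/day


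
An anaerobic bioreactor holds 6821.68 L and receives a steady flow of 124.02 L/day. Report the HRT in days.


HRT = V / Q
= 6821.68 / 124.02
= 55.0047 days

55.0047 days


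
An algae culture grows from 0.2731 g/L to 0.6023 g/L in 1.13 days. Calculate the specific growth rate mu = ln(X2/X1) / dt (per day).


mu = ln(X2/X1) / dt
= ln(0.6023/0.2731) / 1.13
= 0.6999 per day

0.6999 per day


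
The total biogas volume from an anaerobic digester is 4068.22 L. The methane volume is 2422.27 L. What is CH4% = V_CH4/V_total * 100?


CH4% = V_CH4 / V_total * 100
= 2422.27 / 4068.22 * 100
= 59.5413%

59.5413%


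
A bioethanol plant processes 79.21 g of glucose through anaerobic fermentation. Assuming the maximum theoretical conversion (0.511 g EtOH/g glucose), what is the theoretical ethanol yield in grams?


Theoretical ethanol yield: m_EtOH = 0.511 * m_glucose
m_EtOH = 0.511 * 79.21 = 40.4763 g

40.4763 g


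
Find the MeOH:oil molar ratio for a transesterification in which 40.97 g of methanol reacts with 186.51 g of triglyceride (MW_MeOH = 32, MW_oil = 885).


Molar ratio = n_MeOH / n_oil = (MeOH/32) / (oil/885) = (MeOH * 885) / (32 * oil)
= (40.97 * 885) / (32 * 186.51)
= 6.0752

6.0752


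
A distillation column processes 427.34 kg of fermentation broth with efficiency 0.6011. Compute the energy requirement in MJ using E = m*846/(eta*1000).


E = m * 846 / (eta * 1000)
= 427.34 * 846 / (0.6011 * 1000)
= 601.4467 MJ

601.4467 MJ


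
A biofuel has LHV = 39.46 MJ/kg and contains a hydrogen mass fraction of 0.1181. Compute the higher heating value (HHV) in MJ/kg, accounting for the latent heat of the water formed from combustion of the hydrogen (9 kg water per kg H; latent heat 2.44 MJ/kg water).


HHV = LHV + H_frac * 9 * 2.44
= 39.46 + 0.1181 * 9 * 2.44
= 42.0535 MJ/kg

42.0535 MJ/kg


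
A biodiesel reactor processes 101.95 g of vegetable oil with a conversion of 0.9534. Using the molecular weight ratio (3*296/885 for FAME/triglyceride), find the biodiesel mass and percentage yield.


m_FAME = oil * conv * (3 * 296 / 885) = oil * conv * (888/885)
= 101.95 * 0.9534 * 888 / 885
= 97.5286 g
Y = m_FAME / oil * 100 = conv * (888/885) * 100
= 0.9534 * 888 / 885 * 100
= 95.66%

97.5286 g FAME; Y = 95.66%


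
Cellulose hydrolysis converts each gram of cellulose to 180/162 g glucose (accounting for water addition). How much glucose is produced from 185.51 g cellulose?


glucose = cellulose * 180/162
= 185.51 * 180/162
= 206.1222 g

206.1222 g


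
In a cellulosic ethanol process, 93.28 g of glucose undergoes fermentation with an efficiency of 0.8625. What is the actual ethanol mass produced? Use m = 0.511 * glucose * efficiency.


Actual ethanol: m = 0.511 * 93.28 * 0.8625
m = 41.1120 g

41.1120 g


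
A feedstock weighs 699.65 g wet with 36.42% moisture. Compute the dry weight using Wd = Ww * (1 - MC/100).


Wd = Ww * (1 - MC/100)
= 699.65 * (1 - 36.42/100)
= 444.8375 g

444.8375 g


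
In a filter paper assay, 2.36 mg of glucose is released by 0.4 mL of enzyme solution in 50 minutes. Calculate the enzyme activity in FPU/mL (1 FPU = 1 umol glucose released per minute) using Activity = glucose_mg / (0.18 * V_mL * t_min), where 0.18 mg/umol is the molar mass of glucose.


Activity = glucose_mg / (0.18 mg/umol * V_mL * t_min)
= 2.36 / (0.18 * 0.4 * 50)
= 0.6556 FPU/mL

0.6556 FPU/mL


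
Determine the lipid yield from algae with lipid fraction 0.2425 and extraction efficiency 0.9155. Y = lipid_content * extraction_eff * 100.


Y = lipid_content * extraction_eff * 100
= 0.2425 * 0.9155 * 100
= 22.2009%

22.2009%


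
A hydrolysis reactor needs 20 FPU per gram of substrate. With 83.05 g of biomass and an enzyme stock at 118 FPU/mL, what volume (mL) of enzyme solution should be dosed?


V = dosage * m_sub / activity
V = 20 * 83.05 / 118
V = 14.0763 mL

14.0763 mL


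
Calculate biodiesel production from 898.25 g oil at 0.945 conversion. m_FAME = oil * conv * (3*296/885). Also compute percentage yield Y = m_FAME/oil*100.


m_FAME = oil * conv * (3 * 296 / 885) = oil * conv * (888/885)
= 898.25 * 0.945 * 888 / 885
= 851.7237 g
Y = m_FAME / oil * 100 = conv * (888/885) * 100
= 0.945 * 888 / 885 * 100
= 94.82%

851.7237 g FAME; Y = 94.82%


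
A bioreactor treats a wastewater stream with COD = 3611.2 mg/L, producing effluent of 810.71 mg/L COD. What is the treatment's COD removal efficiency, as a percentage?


eta = (COD_in - COD_out) / COD_in * 100
= (3611.2 - 810.71) / 3611.2 * 100
= 77.5501%

77.5501%


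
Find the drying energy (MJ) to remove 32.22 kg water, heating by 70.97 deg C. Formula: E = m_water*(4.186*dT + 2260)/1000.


E = m_water * (4.186 * dT + 2260) / 1000
= 32.22 * (4.186 * 70.97 + 2260) / 1000
= 82.3891 MJ

82.3891 MJ


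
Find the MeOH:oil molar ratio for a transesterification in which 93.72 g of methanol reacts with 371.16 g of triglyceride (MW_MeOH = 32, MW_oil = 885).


Molar ratio = n_MeOH / n_oil = (MeOH/32) / (oil/885) = (MeOH * 885) / (32 * oil)
= (93.72 * 885) / (32 * 371.16)
= 6.9834

6.9834


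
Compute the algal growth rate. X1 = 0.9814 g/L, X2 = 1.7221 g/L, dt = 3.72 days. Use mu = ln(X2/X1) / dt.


mu = ln(X2/X1) / dt
= ln(1.7221/0.9814) / 3.72
= 0.1512 per day

0.1512 per day


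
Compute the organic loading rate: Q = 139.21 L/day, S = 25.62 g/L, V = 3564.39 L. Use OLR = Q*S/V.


OLR = Q * S / V
= 139.21 * 25.62 / 3564.39
= 1.0006 g/L/day

1.0006 g/L/day


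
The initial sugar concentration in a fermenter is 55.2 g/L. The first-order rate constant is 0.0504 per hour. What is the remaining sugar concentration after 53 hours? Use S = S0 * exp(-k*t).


S = S0 * exp(-k * t)
S = 55.2 * exp(-0.0504 * 53)
S = 3.8181 g/L

3.8181 g/L


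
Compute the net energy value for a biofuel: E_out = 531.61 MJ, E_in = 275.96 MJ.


NEV = E_out - E_in
= 531.61 - 275.96
= 255.6500 MJ

255.6500 MJ


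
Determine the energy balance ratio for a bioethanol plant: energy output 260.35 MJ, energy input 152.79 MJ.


EROI = E_out / E_in
= 260.35 / 152.79
= 1.7040

1.7040


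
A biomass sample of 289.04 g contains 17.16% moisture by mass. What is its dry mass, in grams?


Wd = Ww * (1 - MC/100)
= 289.04 * (1 - 17.16/100)
= 239.4407 g

239.4407 g


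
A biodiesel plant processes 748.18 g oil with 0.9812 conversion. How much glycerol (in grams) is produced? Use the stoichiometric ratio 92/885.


glycerol = oil * conv * (92/885)
= 748.18 * 0.9812 * 92 / 885
= 76.3147 g

76.3147 g


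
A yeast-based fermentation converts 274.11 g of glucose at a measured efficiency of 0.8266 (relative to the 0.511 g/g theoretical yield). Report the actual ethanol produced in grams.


Actual ethanol: m = 0.511 * 274.11 * 0.8266
m = 115.7820 g

115.7820 g


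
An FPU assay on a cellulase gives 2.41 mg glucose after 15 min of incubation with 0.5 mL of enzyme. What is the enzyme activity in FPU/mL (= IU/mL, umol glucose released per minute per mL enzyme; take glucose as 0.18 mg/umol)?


Activity = glucose_mg / (0.18 mg/umol * V_mL * t_min)
= 2.41 / (0.18 * 0.5 * 15)
= 1.7852 FPU/mL

1.7852 FPU/mL


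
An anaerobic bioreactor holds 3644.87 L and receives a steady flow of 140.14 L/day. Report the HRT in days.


HRT = V / Q
= 3644.87 / 140.14
= 26.0088 days

26.0088 days


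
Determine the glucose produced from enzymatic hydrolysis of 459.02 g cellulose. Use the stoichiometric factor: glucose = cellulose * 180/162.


glucose = cellulose * 180/162
= 459.02 * 180/162
= 510.0222 g

510.0222 g


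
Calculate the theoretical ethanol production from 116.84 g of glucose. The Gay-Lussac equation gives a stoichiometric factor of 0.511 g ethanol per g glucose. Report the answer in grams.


Theoretical ethanol yield: m_EtOH = 0.511 * m_glucose
m_EtOH = 0.511 * 116.84 = 59.7052 g

59.7052 g


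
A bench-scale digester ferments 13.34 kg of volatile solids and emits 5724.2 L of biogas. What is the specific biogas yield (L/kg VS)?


Y = V / VS
= 5724.2 / 13.34
= 429.1004 L/kg VS

429.1004 L/kg VS


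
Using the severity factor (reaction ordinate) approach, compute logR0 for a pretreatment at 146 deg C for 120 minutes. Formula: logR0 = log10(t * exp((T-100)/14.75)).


logR0 = log10(t * exp((T - 100) / 14.75))
= log10(120 * exp((146 - 100) / 14.75))
= 3.4336

3.4336


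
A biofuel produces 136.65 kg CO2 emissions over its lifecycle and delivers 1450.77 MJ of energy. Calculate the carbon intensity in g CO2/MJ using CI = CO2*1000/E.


CI = CO2 * 1000 / E
= 136.65 * 1000 / 1450.77
= 94.1914 g CO2/MJ

94.1914 g CO2/MJ


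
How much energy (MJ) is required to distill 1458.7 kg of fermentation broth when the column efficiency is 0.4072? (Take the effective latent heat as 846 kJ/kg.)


E = m * 846 / (eta * 1000)
= 1458.7 * 846 / (0.4072 * 1000)
= 3030.5997 MJ

3030.5997 MJ
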